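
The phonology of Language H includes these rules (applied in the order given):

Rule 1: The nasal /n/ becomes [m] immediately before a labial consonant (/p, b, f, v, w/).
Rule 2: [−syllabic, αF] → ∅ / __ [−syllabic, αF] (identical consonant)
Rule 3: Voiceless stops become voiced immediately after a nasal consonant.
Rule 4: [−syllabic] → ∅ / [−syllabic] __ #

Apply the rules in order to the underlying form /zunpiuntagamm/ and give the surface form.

zumbiundagam

Rule 1 (nasal place assimilation): /n/ precedes the labial consonant /p/, so it assimilates in place to [m]. /zunpiuntagamm/ → zumpiuntagamm.
Rule 2 (degemination): /mm/ is a geminate; the first /m/ deletes. /zumpiuntagamm/ → zumpiuntagam.
Rule 3 (post-nasal voicing): /p/ is a voiceless stop immediately after the nasal /m/, so it voices to [b]. /t/ is a voiceless stop immediately after the nasal /n/, so it voices to [d]. /zumpiuntagam/ → zumbiundagam.
Rule 4 (final cluster simplification): no segment meets the environment; /zumbiundagam/ is unchanged.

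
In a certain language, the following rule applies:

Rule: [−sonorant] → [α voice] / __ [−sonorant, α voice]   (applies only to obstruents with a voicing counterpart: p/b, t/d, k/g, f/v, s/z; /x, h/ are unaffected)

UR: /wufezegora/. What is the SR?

wufezegora

No segment of /wufezegora/ meets the structural description of the rule, so the form surfaces unchanged.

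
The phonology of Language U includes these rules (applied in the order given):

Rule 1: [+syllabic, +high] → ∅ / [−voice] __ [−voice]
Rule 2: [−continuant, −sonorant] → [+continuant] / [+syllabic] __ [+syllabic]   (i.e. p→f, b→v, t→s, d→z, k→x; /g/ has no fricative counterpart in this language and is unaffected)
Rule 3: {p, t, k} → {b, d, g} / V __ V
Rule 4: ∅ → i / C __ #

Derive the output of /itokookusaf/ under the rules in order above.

isoxooksafi

Rule 1 (high vowel syncope): /u/ is a high vowel flanked by voiceless consonants /k/ and /s/, so it deletes. /itokookusaf/ → itokooksaf.
Rule 2 (intervocalic spirantization): /t/ is a stop between vowels /i/ and /o/, so it spirantizes to the fricative [s]. /k/ is a stop between vowels /o/ and /o/, so it spirantizes to the fricative [x]. /itokooksaf/ → isoxooksaf.
Rule 3 (intervocalic voicing): no segment meets the environment; /isoxooksaf/ is unchanged.
Rule 4 (final i-epenthesis): the form ends in the consonant /f/, so [i] is inserted word-finally. /isoxooksaf/ → isoxooksafi.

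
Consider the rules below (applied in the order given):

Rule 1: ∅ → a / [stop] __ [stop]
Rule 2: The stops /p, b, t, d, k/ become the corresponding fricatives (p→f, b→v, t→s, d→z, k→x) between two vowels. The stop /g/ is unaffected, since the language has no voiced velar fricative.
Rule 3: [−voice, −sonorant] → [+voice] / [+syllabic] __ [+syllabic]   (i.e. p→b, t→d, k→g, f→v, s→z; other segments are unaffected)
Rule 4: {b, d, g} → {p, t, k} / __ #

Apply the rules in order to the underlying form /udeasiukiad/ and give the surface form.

uzeaziuxiat

Rule 1 (stop-cluster a-epenthesis): no segment meets the environment; /udeasiukiad/ is unchanged.
Rule 2 (intervocalic spirantization): /d/ is a stop between vowels /u/ and /e/, so it spirantizes to the fricative [z]. /k/ is a stop between vowels /u/ and /i/, so it spirantizes to the fricative [x]. /udeasiukiad/ → uzeasiuxiad.
Rule 3 (intervocalic voicing): /s/ is a voiceless obstruent between vowels /a/ and /i/, so it voices to [z]. /uzeasiuxiad/ → uzeaziuxiad.
Rule 4 (final devoicing): /d/ is a voiced stop in word-final position, so it devoices to [t]. /uzeaziuxiad/ → uzeaziuxiat.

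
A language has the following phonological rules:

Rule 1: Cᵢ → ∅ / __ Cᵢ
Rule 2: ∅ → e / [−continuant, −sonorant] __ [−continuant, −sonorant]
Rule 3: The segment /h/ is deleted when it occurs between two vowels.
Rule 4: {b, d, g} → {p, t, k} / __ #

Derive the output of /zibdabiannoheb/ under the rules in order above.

zibedabianoep

Rule 1 (degemination): /nn/ is a geminate; the first /n/ deletes. /zibdabiannoheb/ → zibdabianoheb.
Rule 2 (stop-cluster e-epenthesis): /b/ and /d/ form a stop–stop cluster, so [e] is inserted between them. /zibdabianoheb/ → zibedabianoheb.
Rule 3 (intervocalic h-deletion): /h/ occurs between vowels /o/ and /e/, so it deletes. /zibedabianoheb/ → zibedabianoeb.
Rule 4 (final devoicing): /b/ is a voiced stop in word-final position, so it devoices to [p]. /zibedabianoeb/ → zibedabianoep.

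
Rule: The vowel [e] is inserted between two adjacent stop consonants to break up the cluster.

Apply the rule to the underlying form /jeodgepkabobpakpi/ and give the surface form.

/d/ and /g/ form a stop–stop cluster, so [e] is inserted between them.
/p/ and /k/ form a stop–stop cluster, so [e] is inserted between them.
/b/ and /p/ form a stop–stop cluster, so [e] is inserted between them.
/k/ and /p/ form a stop–stop cluster, so [e] is inserted between them.
Surface form: [jeodegepekabobepakepi].

jeodegepekabobepakepi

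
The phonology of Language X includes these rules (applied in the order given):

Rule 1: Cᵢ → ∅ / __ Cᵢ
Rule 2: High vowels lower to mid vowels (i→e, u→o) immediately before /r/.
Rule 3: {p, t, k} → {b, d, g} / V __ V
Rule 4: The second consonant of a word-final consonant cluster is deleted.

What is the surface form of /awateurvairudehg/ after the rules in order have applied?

awadeorvaerudeh

Rule 1 (degemination): no segment meets the environment; /awateurvairudehg/ is unchanged.
Rule 2 (pre-rhotic lowering): /u/ is a high vowel immediately before /r/, so it lowers to [o]. /i/ is a high vowel immediately before /r/, so it lowers to [e]. /awateurvairudehg/ → awateorvaerudehg.
Rule 3 (intervocalic voicing): /t/ is a voiceless stop between vowels /a/ and /e/, so it voices to [d]. /awateorvaerudehg/ → awadeorvaerudehg.
Rule 4 (final cluster simplification): /g/ is the second consonant of a word-final cluster /hg/, so it deletes. /awadeorvaerudehg/ → awadeorvaerudeh.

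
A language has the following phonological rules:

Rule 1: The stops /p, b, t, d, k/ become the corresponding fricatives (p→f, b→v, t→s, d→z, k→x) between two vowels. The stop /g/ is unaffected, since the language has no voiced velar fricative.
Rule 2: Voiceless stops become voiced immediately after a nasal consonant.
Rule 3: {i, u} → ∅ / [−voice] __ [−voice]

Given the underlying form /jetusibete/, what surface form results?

Rule 1 (intervocalic spirantization): /t/ is a stop between vowels /e/ and /u/, so it spirantizes to the fricative [s]. /b/ is a stop between vowels /i/ and /e/, so it spirantizes to the fricative [v]. /t/ is a stop between vowels /e/ and /e/, so it spirantizes to the fricative [s]. /jetusibete/ → jesusivese.
Rule 2 (post-nasal voicing): no segment meets the environment; /jesusivese/ is unchanged.
Rule 3 (high vowel syncope): /u/ is a high vowel flanked by voiceless consonants /s/ and /s/, so it deletes. /jesusivese/ → jessivese.

jessivese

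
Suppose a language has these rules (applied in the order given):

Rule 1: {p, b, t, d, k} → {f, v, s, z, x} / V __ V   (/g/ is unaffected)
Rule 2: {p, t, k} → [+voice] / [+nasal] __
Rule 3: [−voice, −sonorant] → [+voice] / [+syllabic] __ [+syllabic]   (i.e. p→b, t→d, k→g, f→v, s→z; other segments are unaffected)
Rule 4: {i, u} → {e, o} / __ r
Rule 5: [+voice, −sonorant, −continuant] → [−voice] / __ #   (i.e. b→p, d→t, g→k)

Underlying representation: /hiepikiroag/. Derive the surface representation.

hievixeroak

Rule 1 (intervocalic spirantization): /p/ is a stop between vowels /e/ and /i/, so it spirantizes to the fricative [f]. /k/ is a stop between vowels /i/ and /i/, so it spirantizes to the fricative [x]. /hiepikiroag/ → hiefixiroag.
Rule 2 (post-nasal voicing): no segment meets the environment; /hiefixiroag/ is unchanged.
Rule 3 (intervocalic voicing): /f/ is a voiceless obstruent between vowels /e/ and /i/, so it voices to [v]. /hiefixiroag/ → hievixiroag.
Rule 4 (pre-rhotic lowering): /i/ is a high vowel immediately before /r/, so it lowers to [e]. /hievixiroag/ → hievixeroag.
Rule 5 (final devoicing): /g/ is a voiced stop in word-final position, so it devoices to [k]. /hievixeroag/ → hievixeroak.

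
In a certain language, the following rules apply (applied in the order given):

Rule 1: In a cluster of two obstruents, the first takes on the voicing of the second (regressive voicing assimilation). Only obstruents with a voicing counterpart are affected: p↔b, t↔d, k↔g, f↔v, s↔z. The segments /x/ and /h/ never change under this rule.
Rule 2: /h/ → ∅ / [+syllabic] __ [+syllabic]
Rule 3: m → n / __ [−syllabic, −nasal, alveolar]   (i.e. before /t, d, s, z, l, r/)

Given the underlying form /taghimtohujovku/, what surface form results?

Rule 1 (regressive voicing assimilation): /g/ precedes the voiceless obstruent /h/, so it devoices to [k] by assimilation. /v/ precedes the voiceless obstruent /k/, so it devoices to [f] by assimilation. /taghimtohujovku/ → takhimtohujofku.
Rule 2 (intervocalic h-deletion): /h/ occurs between vowels /o/ and /u/, so it deletes. /takhimtohujofku/ → takhimtoujofku.
Rule 3 (nasal place assimilation): /m/ precedes the alveolar consonant /t/, so it assimilates in place to [n]. /takhimtoujofku/ → takhintoujofku.

takhintoujofku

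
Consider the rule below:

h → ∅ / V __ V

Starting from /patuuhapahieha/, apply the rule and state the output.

/h/ occurs between vowels /u/ and /a/, so it deletes.
/h/ occurs between vowels /a/ and /i/, so it deletes.
/h/ occurs between vowels /e/ and /a/, so it deletes.
Surface form: [patuuapaiea].

patuuapaiea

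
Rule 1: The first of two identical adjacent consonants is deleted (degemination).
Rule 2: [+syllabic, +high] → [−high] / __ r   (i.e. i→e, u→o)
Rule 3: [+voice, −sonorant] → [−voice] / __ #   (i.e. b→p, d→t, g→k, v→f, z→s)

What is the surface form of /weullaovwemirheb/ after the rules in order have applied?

weulaovwemerhep

Rule 1 (degemination): /ll/ is a geminate; the first /l/ deletes. /weullaovwemirheb/ → weulaovwemirheb.
Rule 2 (pre-rhotic lowering): /i/ is a high vowel immediately before /r/, so it lowers to [e]. /weulaovwemirheb/ → weulaovwemerheb.
Rule 3 (final devoicing): /b/ is a voiced obstruent in word-final position, so it devoices to [p]. /weulaovwemerheb/ → weulaovwemerhep.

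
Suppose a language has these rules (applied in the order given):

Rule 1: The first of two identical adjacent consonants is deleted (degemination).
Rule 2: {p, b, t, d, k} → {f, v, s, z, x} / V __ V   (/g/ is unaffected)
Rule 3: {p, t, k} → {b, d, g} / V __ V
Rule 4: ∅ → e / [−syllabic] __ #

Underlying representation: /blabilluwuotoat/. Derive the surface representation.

blaviluwuosoate

Rule 1 (degemination): /ll/ is a geminate; the first /l/ deletes. /blabilluwuotoat/ → blabiluwuotoat.
Rule 2 (intervocalic spirantization): /b/ is a stop between vowels /a/ and /i/, so it spirantizes to the fricative [v]. /t/ is a stop between vowels /o/ and /o/, so it spirantizes to the fricative [s]. /blabiluwuotoat/ → blaviluwuosoat.
Rule 3 (intervocalic voicing): no segment meets the environment; /blaviluwuosoat/ is unchanged.
Rule 4 (final e-epenthesis): the form ends in the consonant /t/, so [e] is inserted word-finally. /blaviluwuosoat/ → blaviluwuosoate.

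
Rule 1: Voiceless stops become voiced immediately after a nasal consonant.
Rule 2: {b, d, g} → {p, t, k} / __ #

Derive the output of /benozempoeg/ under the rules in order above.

benozemboek

Rule 1 (post-nasal voicing): /p/ is a voiceless stop immediately after the nasal /m/, so it voices to [b]. /benozempoeg/ → benozemboeg.
Rule 2 (final devoicing): /g/ is a voiced stop in word-final position, so it devoices to [k]. /benozemboeg/ → benozemboek.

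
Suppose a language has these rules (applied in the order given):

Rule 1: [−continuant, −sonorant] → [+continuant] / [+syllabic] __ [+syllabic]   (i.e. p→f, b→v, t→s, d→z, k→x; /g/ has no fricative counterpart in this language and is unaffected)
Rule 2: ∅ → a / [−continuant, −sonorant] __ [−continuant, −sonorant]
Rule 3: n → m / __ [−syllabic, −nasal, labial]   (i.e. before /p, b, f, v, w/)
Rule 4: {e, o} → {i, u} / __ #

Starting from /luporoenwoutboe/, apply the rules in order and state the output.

luforoemwoutaboi

Rule 1 (intervocalic spirantization): /p/ is a stop between vowels /u/ and /o/, so it spirantizes to the fricative [f]. /luporoenwoutboe/ → luforoenwoutboe.
Rule 2 (stop-cluster a-epenthesis): /t/ and /b/ form a stop–stop cluster, so [a] is inserted between them. /luforoenwoutboe/ → luforoenwoutaboe.
Rule 3 (nasal place assimilation): /n/ precedes the labial consonant /w/, so it assimilates in place to [m]. /luforoenwoutaboe/ → luforoemwoutaboe.
Rule 4 (final vowel raising): /e/ is a mid vowel in word-final position, so it raises to [i]. /luforoemwoutaboe/ → luforoemwoutaboi.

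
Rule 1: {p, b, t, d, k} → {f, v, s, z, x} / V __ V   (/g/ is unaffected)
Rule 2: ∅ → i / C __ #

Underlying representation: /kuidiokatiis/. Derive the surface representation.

kuizioxasiisi

Rule 1 (intervocalic spirantization): /d/ is a stop between vowels /i/ and /i/, so it spirantizes to the fricative [z]. /k/ is a stop between vowels /o/ and /a/, so it spirantizes to the fricative [x]. /t/ is a stop between vowels /a/ and /i/, so it spirantizes to the fricative [s]. /kuidiokatiis/ → kuizioxasiis.
Rule 2 (final i-epenthesis): the form ends in the consonant /s/, so [i] is inserted word-finally. /kuizioxasiis/ → kuizioxasiisi.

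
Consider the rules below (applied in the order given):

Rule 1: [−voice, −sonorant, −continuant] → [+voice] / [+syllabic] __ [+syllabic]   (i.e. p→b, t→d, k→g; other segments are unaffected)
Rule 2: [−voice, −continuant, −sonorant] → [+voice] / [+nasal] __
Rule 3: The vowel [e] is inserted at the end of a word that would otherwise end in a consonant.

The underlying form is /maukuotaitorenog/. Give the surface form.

Rule 1 (intervocalic voicing): /k/ is a voiceless stop between vowels /u/ and /u/, so it voices to [g]. /t/ is a voiceless stop between vowels /o/ and /a/, so it voices to [d]. /t/ is a voiceless stop between vowels /i/ and /o/, so it voices to [d]. /maukuotaitorenog/ → mauguodaidorenog.
Rule 2 (post-nasal voicing): no segment meets the environment; /mauguodaidorenog/ is unchanged.
Rule 3 (final e-epenthesis): the form ends in the consonant /g/, so [e] is inserted word-finally. /mauguodaidorenog/ → mauguodaidorenoge.

mauguodaidorenoge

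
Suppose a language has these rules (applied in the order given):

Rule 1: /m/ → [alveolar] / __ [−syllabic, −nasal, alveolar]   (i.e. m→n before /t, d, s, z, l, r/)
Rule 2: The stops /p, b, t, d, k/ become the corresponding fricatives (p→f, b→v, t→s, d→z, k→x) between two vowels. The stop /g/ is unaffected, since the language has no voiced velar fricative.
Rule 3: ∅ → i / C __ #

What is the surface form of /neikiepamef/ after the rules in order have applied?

Rule 1 (nasal place assimilation): no segment meets the environment; /neikiepamef/ is unchanged.
Rule 2 (intervocalic spirantization): /k/ is a stop between vowels /i/ and /i/, so it spirantizes to the fricative [x]. /p/ is a stop between vowels /e/ and /a/, so it spirantizes to the fricative [f]. /neikiepamef/ → neixiefamef.
Rule 3 (final i-epenthesis): the form ends in the consonant /f/, so [i] is inserted word-finally. /neixiefamef/ → neixiefamefi.

neixiefamefi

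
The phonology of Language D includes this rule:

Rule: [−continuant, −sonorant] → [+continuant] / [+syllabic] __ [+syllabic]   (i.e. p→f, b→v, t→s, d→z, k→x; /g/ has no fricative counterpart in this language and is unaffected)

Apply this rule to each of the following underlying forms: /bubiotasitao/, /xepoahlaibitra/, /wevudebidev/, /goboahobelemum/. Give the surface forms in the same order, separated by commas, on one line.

/bubiotasitao/: /b/ is a stop between vowels /u/ and /i/, so it spirantizes to the fricative [v]. /t/ is a stop between vowels /o/ and /a/, so it spirantizes to the fricative [s]. /t/ is a stop between vowels /i/ and /a/, so it spirantizes to the fricative [s]. → [buviosasisao].
/xepoahlaibitra/: /p/ is a stop between vowels /e/ and /o/, so it spirantizes to the fricative [f]. /b/ is a stop between vowels /i/ and /i/, so it spirantizes to the fricative [v]. → [xefoahlaivitra].
/wevudebidev/: /d/ is a stop between vowels /u/ and /e/, so it spirantizes to the fricative [z]. /b/ is a stop between vowels /e/ and /i/, so it spirantizes to the fricative [v]. /d/ is a stop between vowels /i/ and /e/, so it spirantizes to the fricative [z]. → [wevuzevizev].
/goboahobelemum/: /b/ is a stop between vowels /o/ and /o/, so it spirantizes to the fricative [v]. /b/ is a stop between vowels /o/ and /e/, so it spirantizes to the fricative [v]. → [govoahovelemum].

buviosasisao, xefoahlaivitra, wevuzevizev, govoahovelemum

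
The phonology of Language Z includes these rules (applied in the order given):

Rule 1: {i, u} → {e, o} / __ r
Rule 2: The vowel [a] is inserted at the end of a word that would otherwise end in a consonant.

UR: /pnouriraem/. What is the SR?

Rule 1 (pre-rhotic lowering): /u/ is a high vowel immediately before /r/, so it lowers to [o]. /i/ is a high vowel immediately before /r/, so it lowers to [e]. /pnouriraem/ → pnooreraem.
Rule 2 (final a-epenthesis): the form ends in the consonant /m/, so [a] is inserted word-finally. /pnooreraem/ → pnooreraema.

pnooreraema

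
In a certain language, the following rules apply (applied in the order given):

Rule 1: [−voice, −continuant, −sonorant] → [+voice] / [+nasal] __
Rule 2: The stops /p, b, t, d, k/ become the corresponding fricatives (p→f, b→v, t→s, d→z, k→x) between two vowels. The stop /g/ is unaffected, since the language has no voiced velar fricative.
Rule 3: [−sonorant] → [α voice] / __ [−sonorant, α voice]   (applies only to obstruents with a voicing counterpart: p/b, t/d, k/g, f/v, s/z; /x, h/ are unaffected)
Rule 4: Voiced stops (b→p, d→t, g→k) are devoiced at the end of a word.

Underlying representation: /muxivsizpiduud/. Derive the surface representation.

Rule 1 (post-nasal voicing): no segment meets the environment; /muxivsizpiduud/ is unchanged.
Rule 2 (intervocalic spirantization): /d/ is a stop between vowels /i/ and /u/, so it spirantizes to the fricative [z]. /muxivsizpiduud/ → muxivsizpizuud.
Rule 3 (regressive voicing assimilation): /v/ precedes the voiceless obstruent /s/, so it devoices to [f] by assimilation. /z/ precedes the voiceless obstruent /p/, so it devoices to [s] by assimilation. /muxivsizpizuud/ → muxifsispizuud.
Rule 4 (final devoicing): /d/ is a voiced stop in word-final position, so it devoices to [t]. /muxifsispizuud/ → muxifsispizuut.

muxifsispizuut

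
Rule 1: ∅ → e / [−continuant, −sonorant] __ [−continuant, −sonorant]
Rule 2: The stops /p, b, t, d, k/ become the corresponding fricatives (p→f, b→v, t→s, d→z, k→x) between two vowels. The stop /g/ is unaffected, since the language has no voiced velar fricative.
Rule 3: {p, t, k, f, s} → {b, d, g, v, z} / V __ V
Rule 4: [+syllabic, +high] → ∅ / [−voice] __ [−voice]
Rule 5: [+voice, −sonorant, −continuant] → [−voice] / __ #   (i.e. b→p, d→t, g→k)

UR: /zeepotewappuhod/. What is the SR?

zeevozewavevuhot

Rule 1 (stop-cluster e-epenthesis): /p/ and /p/ form a stop–stop cluster, so [e] is inserted between them. /zeepotewappuhod/ → zeepotewapepuhod.
Rule 2 (intervocalic spirantization): /p/ is a stop between vowels /e/ and /o/, so it spirantizes to the fricative [f]. /t/ is a stop between vowels /o/ and /e/, so it spirantizes to the fricative [s]. /p/ is a stop between vowels /a/ and /e/, so it spirantizes to the fricative [f]. /p/ is a stop between vowels /e/ and /u/, so it spirantizes to the fricative [f]. /zeepotewapepuhod/ → zeefosewafefuhod.
Rule 3 (intervocalic voicing): /f/ is a voiceless obstruent between vowels /e/ and /o/, so it voices to [v]. /s/ is a voiceless obstruent between vowels /o/ and /e/, so it voices to [z]. /f/ is a voiceless obstruent between vowels /a/ and /e/, so it voices to [v]. /f/ is a voiceless obstruent between vowels /e/ and /u/, so it voices to [v]. /zeefosewafefuhod/ → zeevozewavevuhod.
Rule 4 (high vowel syncope): no segment meets the environment; /zeevozewavevuhod/ is unchanged.
Rule 5 (final devoicing): /d/ is a voiced stop in word-final position, so it devoices to [t]. /zeevozewavevuhod/ → zeevozewavevuhot.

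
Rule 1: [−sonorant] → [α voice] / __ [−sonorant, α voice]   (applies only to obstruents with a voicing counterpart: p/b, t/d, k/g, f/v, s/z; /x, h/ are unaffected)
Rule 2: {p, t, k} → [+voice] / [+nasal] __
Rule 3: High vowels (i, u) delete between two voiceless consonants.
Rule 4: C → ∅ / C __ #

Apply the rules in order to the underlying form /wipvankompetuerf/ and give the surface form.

Rule 1 (regressive voicing assimilation): /p/ precedes the voiced obstruent /v/, so it voices to [b] by assimilation. /wipvankompetuerf/ → wibvankompetuerf.
Rule 2 (post-nasal voicing): /k/ is a voiceless stop immediately after the nasal /n/, so it voices to [g]. /p/ is a voiceless stop immediately after the nasal /m/, so it voices to [b]. /wibvankompetuerf/ → wibvangombetuerf.
Rule 3 (high vowel syncope): no segment meets the environment; /wibvangombetuerf/ is unchanged.
Rule 4 (final cluster simplification): /f/ is the second consonant of a word-final cluster /rf/, so it deletes. /wibvangombetuerf/ → wibvangombetuer.

wibvangombetuer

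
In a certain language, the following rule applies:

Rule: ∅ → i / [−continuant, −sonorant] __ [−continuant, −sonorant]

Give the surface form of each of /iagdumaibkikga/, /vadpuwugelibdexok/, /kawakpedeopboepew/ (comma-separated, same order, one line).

iagidumaibikikiga, vadipuwugelibidexok, kawakipedeopiboepew

/iagdumaibkikga/: /g/ and /d/ form a stop–stop cluster, so [i] is inserted between them. /b/ and /k/ form a stop–stop cluster, so [i] is inserted between them. /k/ and /g/ form a stop–stop cluster, so [i] is inserted between them. → [iagidumaibikikiga].
/vadpuwugelibdexok/: /d/ and /p/ form a stop–stop cluster, so [i] is inserted between them. /b/ and /d/ form a stop–stop cluster, so [i] is inserted between them. → [vadipuwugelibidexok].
/kawakpedeopboepew/: /k/ and /p/ form a stop–stop cluster, so [i] is inserted between them. /p/ and /b/ form a stop–stop cluster, so [i] is inserted between them. → [kawakipedeopiboepew].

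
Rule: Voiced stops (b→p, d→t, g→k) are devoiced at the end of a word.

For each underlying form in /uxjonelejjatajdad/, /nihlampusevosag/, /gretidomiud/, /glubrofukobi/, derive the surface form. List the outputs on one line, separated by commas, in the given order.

uxjonelejjatajdat, nihlampusevosak, gretidomiut, glubrofukobi

/uxjonelejjatajdad/: /d/ is a voiced stop in word-final position, so it devoices to [t]. → [uxjonelejjatajdat].
/nihlampusevosag/: /g/ is a voiced stop in word-final position, so it devoices to [k]. → [nihlampusevosak].
/gretidomiud/: /d/ is a voiced stop in word-final position, so it devoices to [t]. → [gretidomiut].
/glubrofukobi/: the rule's environment is not met; surfaces unchanged as [glubrofukobi].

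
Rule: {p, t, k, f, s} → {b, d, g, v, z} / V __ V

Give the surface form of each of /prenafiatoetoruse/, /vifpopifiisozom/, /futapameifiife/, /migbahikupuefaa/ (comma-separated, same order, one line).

/prenafiatoetoruse/: /f/ is a voiceless obstruent between vowels /a/ and /i/, so it voices to [v]. /t/ is a voiceless obstruent between vowels /a/ and /o/, so it voices to [d]. /t/ is a voiceless obstruent between vowels /e/ and /o/, so it voices to [d]. /s/ is a voiceless obstruent between vowels /u/ and /e/, so it voices to [z]. → [prenaviadoedoruze].
/vifpopifiisozom/: /p/ is a voiceless obstruent between vowels /o/ and /i/, so it voices to [b]. /f/ is a voiceless obstruent between vowels /i/ and /i/, so it voices to [v]. /s/ is a voiceless obstruent between vowels /i/ and /o/, so it voices to [z]. → [vifpobiviizozom].
/futapameifiife/: /t/ is a voiceless obstruent between vowels /u/ and /a/, so it voices to [d]. /p/ is a voiceless obstruent between vowels /a/ and /a/, so it voices to [b]. /f/ is a voiceless obstruent between vowels /i/ and /i/, so it voices to [v]. /f/ is a voiceless obstruent between vowels /i/ and /e/, so it voices to [v]. → [fudabameiviive].
/migbahikupuefaa/: /k/ is a voiceless obstruent between vowels /i/ and /u/, so it voices to [g]. /p/ is a voiceless obstruent between vowels /u/ and /u/, so it voices to [b]. /f/ is a voiceless obstruent between vowels /e/ and /a/, so it voices to [v]. → [migbahigubuevaa].

prenaviadoedoruze, vifpobiviizozom, fudabameiviive, migbahigubuevaa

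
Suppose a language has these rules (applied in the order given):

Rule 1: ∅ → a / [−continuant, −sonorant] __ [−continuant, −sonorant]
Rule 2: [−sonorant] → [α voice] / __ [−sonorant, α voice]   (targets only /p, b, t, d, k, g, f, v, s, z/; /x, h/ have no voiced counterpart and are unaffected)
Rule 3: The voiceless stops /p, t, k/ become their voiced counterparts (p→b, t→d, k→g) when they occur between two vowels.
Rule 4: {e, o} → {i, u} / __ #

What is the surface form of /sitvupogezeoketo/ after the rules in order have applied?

sidvubogezeogedu

Rule 1 (stop-cluster a-epenthesis): no segment meets the environment; /sitvupogezeoketo/ is unchanged.
Rule 2 (regressive voicing assimilation): /t/ precedes the voiced obstruent /v/, so it voices to [d] by assimilation. /sitvupogezeoketo/ → sidvupogezeoketo.
Rule 3 (intervocalic voicing): /p/ is a voiceless stop between vowels /u/ and /o/, so it voices to [b]. /k/ is a voiceless stop between vowels /o/ and /e/, so it voices to [g]. /t/ is a voiceless stop between vowels /e/ and /o/, so it voices to [d]. /sidvupogezeoketo/ → sidvubogezeogedo.
Rule 4 (final vowel raising): /o/ is a mid vowel in word-final position, so it raises to [u]. /sidvubogezeogedo/ → sidvubogezeogedu.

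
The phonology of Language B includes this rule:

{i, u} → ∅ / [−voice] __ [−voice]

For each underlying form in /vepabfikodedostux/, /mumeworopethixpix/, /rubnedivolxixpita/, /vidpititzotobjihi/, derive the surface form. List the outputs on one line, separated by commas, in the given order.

/vepabfikodedostux/: /i/ is a high vowel flanked by voiceless consonants /f/ and /k/, so it deletes. /u/ is a high vowel flanked by voiceless consonants /t/ and /x/, so it deletes. → [vepabfkodedostx].
/mumeworopethixpix/: /i/ is a high vowel flanked by voiceless consonants /h/ and /x/, so it deletes. /i/ is a high vowel flanked by voiceless consonants /p/ and /x/, so it deletes. → [mumeworopethxpx].
/rubnedivolxixpita/: /i/ is a high vowel flanked by voiceless consonants /x/ and /x/, so it deletes. /i/ is a high vowel flanked by voiceless consonants /p/ and /t/, so it deletes. → [rubnedivolxxpta].
/vidpititzotobjihi/: /i/ is a high vowel flanked by voiceless consonants /p/ and /t/, so it deletes. /i/ is a high vowel flanked by voiceless consonants /t/ and /t/, so it deletes. → [vidpttzotobjihi].

vepabfkodedostx, mumeworopethxpx, rubnedivolxxpta, vidpttzotobjihi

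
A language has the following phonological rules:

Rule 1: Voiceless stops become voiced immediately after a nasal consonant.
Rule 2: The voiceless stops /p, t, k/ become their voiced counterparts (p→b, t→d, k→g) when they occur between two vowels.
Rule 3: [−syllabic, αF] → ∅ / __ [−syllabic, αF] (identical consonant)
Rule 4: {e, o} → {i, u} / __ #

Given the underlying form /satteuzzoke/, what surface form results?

sateuzogi

Rule 1 (post-nasal voicing): no segment meets the environment; /satteuzzoke/ is unchanged.
Rule 2 (intervocalic voicing): /k/ is a voiceless stop between vowels /o/ and /e/, so it voices to [g]. /satteuzzoke/ → satteuzzoge.
Rule 3 (degemination): /tt/ is a geminate; the first /t/ deletes. /zz/ is a geminate; the first /z/ deletes. /satteuzzoge/ → sateuzoge.
Rule 4 (final vowel raising): /e/ is a mid vowel in word-final position, so it raises to [i]. /sateuzoge/ → sateuzogi.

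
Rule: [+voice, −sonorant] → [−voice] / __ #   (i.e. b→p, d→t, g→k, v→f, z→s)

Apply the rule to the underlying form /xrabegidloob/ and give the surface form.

Scanning /xrabegidloob/: /b/ at position 4 is not in the conditioning environment; /g/ at position 6 is not in the conditioning environment; /d/ at position 8 is not in the conditioning environment; /b/ is a voiced obstruent in word-final position, so it devoices to [p].
Result: [xrabegidloop].

xrabegidloop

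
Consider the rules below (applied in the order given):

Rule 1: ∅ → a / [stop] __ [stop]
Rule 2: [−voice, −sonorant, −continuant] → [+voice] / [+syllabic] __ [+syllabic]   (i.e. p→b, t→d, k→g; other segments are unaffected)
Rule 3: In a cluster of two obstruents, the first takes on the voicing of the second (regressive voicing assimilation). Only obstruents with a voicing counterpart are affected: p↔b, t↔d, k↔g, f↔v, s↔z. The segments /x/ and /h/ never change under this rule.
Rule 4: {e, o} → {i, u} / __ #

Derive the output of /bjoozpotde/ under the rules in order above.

Rule 1 (stop-cluster a-epenthesis): /t/ and /d/ form a stop–stop cluster, so [a] is inserted between them. /bjoozpotde/ → bjoozpotade.
Rule 2 (intervocalic voicing): /t/ is a voiceless stop between vowels /o/ and /a/, so it voices to [d]. /bjoozpotade/ → bjoozpodade.
Rule 3 (regressive voicing assimilation): /z/ precedes the voiceless obstruent /p/, so it devoices to [s] by assimilation. /bjoozpodade/ → bjoospodade.
Rule 4 (final vowel raising): /e/ is a mid vowel in word-final position, so it raises to [i]. /bjoospodade/ → bjoospodadi.

bjoospodadi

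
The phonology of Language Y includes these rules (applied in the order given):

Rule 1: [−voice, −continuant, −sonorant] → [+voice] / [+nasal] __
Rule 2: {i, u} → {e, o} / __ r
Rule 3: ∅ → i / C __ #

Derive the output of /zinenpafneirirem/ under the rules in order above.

zinenbafneereremi

Rule 1 (post-nasal voicing): /p/ is a voiceless stop immediately after the nasal /n/, so it voices to [b]. /zinenpafneirirem/ → zinenbafneirirem.
Rule 2 (pre-rhotic lowering): /i/ is a high vowel immediately before /r/, so it lowers to [e]. /i/ is a high vowel immediately before /r/, so it lowers to [e]. /zinenbafneirirem/ → zinenbafneererem.
Rule 3 (final i-epenthesis): the form ends in the consonant /m/, so [i] is inserted word-finally. /zinenbafneererem/ → zinenbafneereremi.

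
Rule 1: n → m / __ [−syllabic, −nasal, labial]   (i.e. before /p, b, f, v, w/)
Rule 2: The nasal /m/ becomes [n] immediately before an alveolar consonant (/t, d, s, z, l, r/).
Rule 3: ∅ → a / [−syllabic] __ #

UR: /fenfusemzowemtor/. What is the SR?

Rule 1 (nasal place assimilation): /n/ precedes the labial consonant /f/, so it assimilates in place to [m]. /fenfusemzowemtor/ → femfusemzowemtor.
Rule 2 (nasal place assimilation): /m/ precedes the alveolar consonant /z/, so it assimilates in place to [n]. /m/ precedes the alveolar consonant /t/, so it assimilates in place to [n]. /femfusemzowemtor/ → femfusenzowentor.
Rule 3 (final a-epenthesis): the form ends in the consonant /r/, so [a] is inserted word-finally. /femfusenzowentor/ → femfusenzowentora.

femfusenzowentora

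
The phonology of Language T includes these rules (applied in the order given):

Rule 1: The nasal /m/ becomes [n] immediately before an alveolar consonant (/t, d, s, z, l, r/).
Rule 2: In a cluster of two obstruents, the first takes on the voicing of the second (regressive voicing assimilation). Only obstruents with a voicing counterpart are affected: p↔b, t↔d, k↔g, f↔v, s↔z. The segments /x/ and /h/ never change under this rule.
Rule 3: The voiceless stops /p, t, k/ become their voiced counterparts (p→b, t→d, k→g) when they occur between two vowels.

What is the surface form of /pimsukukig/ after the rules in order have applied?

Rule 1 (nasal place assimilation): /m/ precedes the alveolar consonant /s/, so it assimilates in place to [n]. /pimsukukig/ → pinsukukig.
Rule 2 (regressive voicing assimilation): no segment meets the environment; /pinsukukig/ is unchanged.
Rule 3 (intervocalic voicing): /k/ is a voiceless stop between vowels /u/ and /u/, so it voices to [g]. /k/ is a voiceless stop between vowels /u/ and /i/, so it voices to [g]. /pinsukukig/ → pinsugugig.

pinsugugig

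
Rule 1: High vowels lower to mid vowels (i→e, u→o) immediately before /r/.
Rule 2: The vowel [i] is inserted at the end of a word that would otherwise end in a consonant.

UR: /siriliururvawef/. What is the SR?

Rule 1 (pre-rhotic lowering): /i/ is a high vowel immediately before /r/, so it lowers to [e]. /u/ is a high vowel immediately before /r/, so it lowers to [o]. /u/ is a high vowel immediately before /r/, so it lowers to [o]. /siriliururvawef/ → seriliororvawef.
Rule 2 (final i-epenthesis): the form ends in the consonant /f/, so [i] is inserted word-finally. /seriliororvawef/ → seriliororvawefi.

seriliororvawefi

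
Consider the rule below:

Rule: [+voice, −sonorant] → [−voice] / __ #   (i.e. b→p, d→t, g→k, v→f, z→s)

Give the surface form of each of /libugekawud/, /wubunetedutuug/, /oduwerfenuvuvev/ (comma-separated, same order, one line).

/libugekawud/: /d/ is a voiced obstruent in word-final position, so it devoices to [t]. → [libugekawut].
/wubunetedutuug/: /g/ is a voiced obstruent in word-final position, so it devoices to [k]. → [wubunetedutuuk].
/oduwerfenuvuvev/: /v/ is a voiced obstruent in word-final position, so it devoices to [f]. → [oduwerfenuvuvef].

libugekawut, wubunetedutuuk, oduwerfenuvuvef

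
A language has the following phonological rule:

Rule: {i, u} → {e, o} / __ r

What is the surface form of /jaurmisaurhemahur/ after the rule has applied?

/u/ is a high vowel immediately before /r/, so it lowers to [o].
/u/ is a high vowel immediately before /r/, so it lowers to [o].
/u/ is a high vowel immediately before /r/, so it lowers to [o].
The other instance of /i/ does not occur in the required environment and remains unchanged.
Surface form: [jaormisaorhemahor].

jaormisaorhemahor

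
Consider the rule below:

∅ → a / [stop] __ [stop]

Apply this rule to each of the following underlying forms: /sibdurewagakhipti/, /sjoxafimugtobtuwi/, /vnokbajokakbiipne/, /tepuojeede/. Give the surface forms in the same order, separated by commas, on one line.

sibadurewagakhipati, sjoxafimugatobatuwi, vnokabajokakabiipne, tepuojeede

/sibdurewagakhipti/: /b/ and /d/ form a stop–stop cluster, so [a] is inserted between them. /p/ and /t/ form a stop–stop cluster, so [a] is inserted between them. → [sibadurewagakhipati].
/sjoxafimugtobtuwi/: /g/ and /t/ form a stop–stop cluster, so [a] is inserted between them. /b/ and /t/ form a stop–stop cluster, so [a] is inserted between them. → [sjoxafimugatobatuwi].
/vnokbajokakbiipne/: /k/ and /b/ form a stop–stop cluster, so [a] is inserted between them. /k/ and /b/ form a stop–stop cluster, so [a] is inserted between them. → [vnokabajokakabiipne].
/tepuojeede/: the rule's environment is not met; surfaces unchanged as [tepuojeede].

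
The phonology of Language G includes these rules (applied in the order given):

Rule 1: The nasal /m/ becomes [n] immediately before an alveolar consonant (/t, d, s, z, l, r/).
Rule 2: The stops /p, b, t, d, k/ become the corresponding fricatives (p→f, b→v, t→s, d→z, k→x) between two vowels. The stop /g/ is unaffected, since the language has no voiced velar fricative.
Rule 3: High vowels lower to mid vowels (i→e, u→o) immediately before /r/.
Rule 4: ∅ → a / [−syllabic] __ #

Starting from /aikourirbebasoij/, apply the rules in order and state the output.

Rule 1 (nasal place assimilation): no segment meets the environment; /aikourirbebasoij/ is unchanged.
Rule 2 (intervocalic spirantization): /k/ is a stop between vowels /i/ and /o/, so it spirantizes to the fricative [x]. /b/ is a stop between vowels /e/ and /a/, so it spirantizes to the fricative [v]. /aikourirbebasoij/ → aixourirbevasoij.
Rule 3 (pre-rhotic lowering): /u/ is a high vowel immediately before /r/, so it lowers to [o]. /i/ is a high vowel immediately before /r/, so it lowers to [e]. /aixourirbevasoij/ → aixoorerbevasoij.
Rule 4 (final a-epenthesis): the form ends in the consonant /j/, so [a] is inserted word-finally. /aixoorerbevasoij/ → aixoorerbevasoija.

aixoorerbevasoija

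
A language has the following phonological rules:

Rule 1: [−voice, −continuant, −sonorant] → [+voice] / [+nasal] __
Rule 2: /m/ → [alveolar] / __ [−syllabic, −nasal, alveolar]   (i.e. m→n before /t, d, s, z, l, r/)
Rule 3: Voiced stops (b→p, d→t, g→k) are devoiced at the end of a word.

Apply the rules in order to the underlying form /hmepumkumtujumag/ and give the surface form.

hmepumgundujumak

Rule 1 (post-nasal voicing): /k/ is a voiceless stop immediately after the nasal /m/, so it voices to [g]. /t/ is a voiceless stop immediately after the nasal /m/, so it voices to [d]. /hmepumkumtujumag/ → hmepumgumdujumag.
Rule 2 (nasal place assimilation): /m/ precedes the alveolar consonant /d/, so it assimilates in place to [n]. /hmepumgumdujumag/ → hmepumgundujumag.
Rule 3 (final devoicing): /g/ is a voiced stop in word-final position, so it devoices to [k]. /hmepumgundujumag/ → hmepumgundujumak.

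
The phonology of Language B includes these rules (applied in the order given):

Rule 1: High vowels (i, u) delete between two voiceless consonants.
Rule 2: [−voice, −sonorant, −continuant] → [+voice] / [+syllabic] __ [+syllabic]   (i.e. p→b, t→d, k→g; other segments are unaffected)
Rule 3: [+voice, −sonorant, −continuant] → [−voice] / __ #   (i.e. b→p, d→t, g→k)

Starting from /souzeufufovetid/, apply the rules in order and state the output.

Rule 1 (high vowel syncope): /u/ is a high vowel flanked by voiceless consonants /f/ and /f/, so it deletes. /souzeufufovetid/ → souzeuffovetid.
Rule 2 (intervocalic voicing): /t/ is a voiceless stop between vowels /e/ and /i/, so it voices to [d]. /souzeuffovetid/ → souzeuffovedid.
Rule 3 (final devoicing): /d/ is a voiced stop in word-final position, so it devoices to [t]. /souzeuffovedid/ → souzeuffovedit.

souzeuffovedit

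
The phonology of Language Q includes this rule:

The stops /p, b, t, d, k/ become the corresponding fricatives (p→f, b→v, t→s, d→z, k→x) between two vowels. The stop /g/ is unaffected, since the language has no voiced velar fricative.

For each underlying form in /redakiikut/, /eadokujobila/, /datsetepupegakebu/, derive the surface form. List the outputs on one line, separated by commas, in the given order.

rezaxiixut, eazoxujovila, datsesefufegaxevu

/redakiikut/: /d/ is a stop between vowels /e/ and /a/, so it spirantizes to the fricative [z]. /k/ is a stop between vowels /a/ and /i/, so it spirantizes to the fricative [x]. /k/ is a stop between vowels /i/ and /u/, so it spirantizes to the fricative [x]. → [rezaxiixut].
/eadokujobila/: /d/ is a stop between vowels /a/ and /o/, so it spirantizes to the fricative [z]. /k/ is a stop between vowels /o/ and /u/, so it spirantizes to the fricative [x]. /b/ is a stop between vowels /o/ and /i/, so it spirantizes to the fricative [v]. → [eazoxujovila].
/datsetepupegakebu/: /t/ is a stop between vowels /e/ and /e/, so it spirantizes to the fricative [s]. /p/ is a stop between vowels /e/ and /u/, so it spirantizes to the fricative [f]. /p/ is a stop between vowels /u/ and /e/, so it spirantizes to the fricative [f]. /k/ is a stop between vowels /a/ and /e/, so it spirantizes to the fricative [x]. /b/ is a stop between vowels /e/ and /u/, so it spirantizes to the fricative [v]. → [datsesefufegaxevu].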